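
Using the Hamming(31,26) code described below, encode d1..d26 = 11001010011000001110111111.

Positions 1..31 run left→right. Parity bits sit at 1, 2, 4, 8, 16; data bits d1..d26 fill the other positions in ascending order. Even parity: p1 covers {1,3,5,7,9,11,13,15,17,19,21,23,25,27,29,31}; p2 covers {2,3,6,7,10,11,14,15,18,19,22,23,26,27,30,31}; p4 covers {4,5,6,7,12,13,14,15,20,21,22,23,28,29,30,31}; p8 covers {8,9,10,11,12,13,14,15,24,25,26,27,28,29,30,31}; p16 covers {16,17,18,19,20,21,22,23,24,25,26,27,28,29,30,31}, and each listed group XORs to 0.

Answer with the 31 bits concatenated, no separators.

1011100110100111000001110111111

Place data at non-parity positions: p1 p2 1 p4 1 0 0 p8 1 0 1 0 0 1 1 p16 0 0 0 0 0 1 1 1 0 1 1 1 1 1 1
p1 (pos 1,3,5,7,9,11,13,15,17,19,21,23,25,27,29,31): XOR of data positions = 1⊕1⊕0⊕1⊕1⊕0⊕1⊕0⊕0⊕0⊕1⊕0⊕1⊕1⊕1 = 1
p2 (pos 2,3,6,7,10,11,14,15,18,19,22,23,26,27,30,31): XOR of data positions = 1⊕0⊕0⊕0⊕1⊕1⊕1⊕0⊕0⊕1⊕1⊕1⊕1⊕1⊕1 = 0
p4 (pos 4,5,6,7,12,13,14,15,20,21,22,23,28,29,30,31): XOR of data positions = 1⊕0⊕0⊕0⊕0⊕1⊕1⊕0⊕0⊕1⊕1⊕1⊕1⊕1⊕1 = 1
p8 (pos 8,9,10,11,12,13,14,15,24,25,26,27,28,29,30,31): XOR of data positions = 1⊕0⊕1⊕0⊕0⊕1⊕1⊕1⊕0⊕1⊕1⊕1⊕1⊕1⊕1 = 1
p16 (pos 16,17,18,19,20,21,22,23,24,25,26,27,28,29,30,31): XOR of data positions = 0⊕0⊕0⊕0⊕0⊕1⊕1⊕1⊕0⊕1⊕1⊕1⊕1⊕1⊕1 = 1
Codeword: 1011100110100111000001110111111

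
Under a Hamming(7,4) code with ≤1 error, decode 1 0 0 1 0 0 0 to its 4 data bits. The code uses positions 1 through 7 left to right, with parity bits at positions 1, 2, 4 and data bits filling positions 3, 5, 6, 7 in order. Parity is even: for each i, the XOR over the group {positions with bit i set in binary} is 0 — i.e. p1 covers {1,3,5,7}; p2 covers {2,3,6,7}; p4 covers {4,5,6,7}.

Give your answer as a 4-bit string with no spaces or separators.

0100

s1 (pos 1,3,5,7): 1⊕0⊕0⊕0 = 1
s2 (pos 2,3,6,7): 0⊕0⊕0⊕0 = 0
s4 (pos 4,5,6,7): 1⊕0⊕0⊕0 = 1
Syndrome s4…s1 = 101 → error at position 5.
Flip position 5: 1001000 → 1001100
Read data bits from positions 3,5,6,7: 0100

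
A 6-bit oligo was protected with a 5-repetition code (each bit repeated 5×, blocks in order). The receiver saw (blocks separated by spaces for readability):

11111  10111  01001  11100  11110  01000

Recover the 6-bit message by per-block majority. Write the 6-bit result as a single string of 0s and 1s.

110110

Block 1 (11111): 5 ones → 1
Block 2 (10111): 4 ones → 1
Block 3 (01001): 2 ones → 0
Block 4 (11100): 3 ones → 1
Block 5 (11110): 4 ones → 1
Block 6 (01000): 1 one → 0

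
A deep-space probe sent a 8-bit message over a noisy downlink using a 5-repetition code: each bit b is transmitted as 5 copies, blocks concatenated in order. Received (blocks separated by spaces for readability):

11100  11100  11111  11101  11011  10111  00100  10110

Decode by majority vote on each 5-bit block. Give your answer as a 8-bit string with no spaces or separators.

11111101

Block 1 (11100): 3 ones → 1
Block 2 (11100): 3 ones → 1
Block 3 (11111): 5 ones → 1
Block 4 (11101): 4 ones → 1
Block 5 (11011): 4 ones → 1
Block 6 (10111): 4 ones → 1
Block 7 (00100): 1 one → 0
Block 8 (10110): 3 ones → 1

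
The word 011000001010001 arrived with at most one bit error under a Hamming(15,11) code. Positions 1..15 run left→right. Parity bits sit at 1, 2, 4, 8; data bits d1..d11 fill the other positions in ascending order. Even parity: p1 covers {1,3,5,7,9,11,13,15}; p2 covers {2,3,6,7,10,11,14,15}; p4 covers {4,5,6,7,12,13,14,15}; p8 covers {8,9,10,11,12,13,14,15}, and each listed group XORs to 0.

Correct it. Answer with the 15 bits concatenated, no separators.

s1 (pos 1,3,5,7,9,11,13,15): 0⊕1⊕0⊕0⊕1⊕1⊕0⊕1 = 0
s2 (pos 2,3,6,7,10,11,14,15): 1⊕1⊕0⊕0⊕0⊕1⊕0⊕1 = 0
s4 (pos 4,5,6,7,12,13,14,15): 0⊕0⊕0⊕0⊕0⊕0⊕0⊕1 = 1
s8 (pos 8,9,10,11,12,13,14,15): 0⊕1⊕0⊕1⊕0⊕0⊕0⊕1 = 1
Syndrome s8…s1 = 1100 → error at position 12.
Flip position 12: 011000001010001 → 011000001011001

011000001011001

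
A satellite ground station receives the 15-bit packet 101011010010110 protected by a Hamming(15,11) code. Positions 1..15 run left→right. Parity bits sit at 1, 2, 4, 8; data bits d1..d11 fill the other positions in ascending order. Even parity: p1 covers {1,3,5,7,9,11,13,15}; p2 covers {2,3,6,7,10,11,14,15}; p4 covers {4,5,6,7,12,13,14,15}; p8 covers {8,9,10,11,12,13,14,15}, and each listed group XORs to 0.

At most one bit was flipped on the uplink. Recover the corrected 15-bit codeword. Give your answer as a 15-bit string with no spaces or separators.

001011010010110

s1 (pos 1,3,5,7,9,11,13,15): 1⊕1⊕1⊕0⊕0⊕1⊕1⊕0 = 1
s2 (pos 2,3,6,7,10,11,14,15): 0⊕1⊕1⊕0⊕0⊕1⊕1⊕0 = 0
s4 (pos 4,5,6,7,12,13,14,15): 0⊕1⊕1⊕0⊕0⊕1⊕1⊕0 = 0
s8 (pos 8,9,10,11,12,13,14,15): 1⊕0⊕0⊕1⊕0⊕1⊕1⊕0 = 0
Syndrome s8…s1 = 0001 → error at position 1.
Flip position 1: 101011010010110 → 001011010010110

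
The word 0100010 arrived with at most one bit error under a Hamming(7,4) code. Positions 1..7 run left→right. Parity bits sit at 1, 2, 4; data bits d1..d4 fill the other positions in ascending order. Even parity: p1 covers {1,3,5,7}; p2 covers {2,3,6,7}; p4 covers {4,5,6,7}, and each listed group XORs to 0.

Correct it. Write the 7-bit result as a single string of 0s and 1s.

s1 (pos 1,3,5,7): 0⊕0⊕0⊕0 = 0
s2 (pos 2,3,6,7): 1⊕0⊕1⊕0 = 0
s4 (pos 4,5,6,7): 0⊕0⊕1⊕0 = 1
Syndrome s4…s1 = 100 → error at position 4.
Flip position 4: 0100010 → 0101010

0101010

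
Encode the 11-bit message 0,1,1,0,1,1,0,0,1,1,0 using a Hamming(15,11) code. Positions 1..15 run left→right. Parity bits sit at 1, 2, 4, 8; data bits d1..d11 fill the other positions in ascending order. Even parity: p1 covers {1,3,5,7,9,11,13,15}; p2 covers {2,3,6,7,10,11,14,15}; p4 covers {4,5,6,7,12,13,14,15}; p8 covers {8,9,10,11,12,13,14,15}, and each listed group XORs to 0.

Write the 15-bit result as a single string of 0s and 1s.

110011001100110

Place data at non-parity positions: p1 p2 0 p4 1 1 0 p8 1 1 0 0 1 1 0
p1 (pos 1,3,5,7,9,11,13,15): XOR of data positions = 0⊕1⊕0⊕1⊕0⊕1⊕0 = 1
p2 (pos 2,3,6,7,10,11,14,15): XOR of data positions = 0⊕1⊕0⊕1⊕0⊕1⊕0 = 1
p4 (pos 4,5,6,7,12,13,14,15): XOR of data positions = 1⊕1⊕0⊕0⊕1⊕1⊕0 = 0
p8 (pos 8,9,10,11,12,13,14,15): XOR of data positions = 1⊕1⊕0⊕0⊕1⊕1⊕0 = 0
Codeword: 110011001100110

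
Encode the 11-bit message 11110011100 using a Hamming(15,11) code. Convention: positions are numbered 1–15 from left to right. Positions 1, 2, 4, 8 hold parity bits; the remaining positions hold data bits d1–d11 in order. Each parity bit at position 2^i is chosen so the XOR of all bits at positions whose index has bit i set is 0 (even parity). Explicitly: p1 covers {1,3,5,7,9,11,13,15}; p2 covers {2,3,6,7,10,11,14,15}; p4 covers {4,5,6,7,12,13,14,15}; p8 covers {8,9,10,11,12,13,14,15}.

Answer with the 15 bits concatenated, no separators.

101111110011100

Place data at non-parity positions: p1 p2 1 p4 1 1 1 p8 0 0 1 1 1 0 0
p1 (pos 1,3,5,7,9,11,13,15): XOR of data positions = 1⊕1⊕1⊕0⊕1⊕1⊕0 = 1
p2 (pos 2,3,6,7,10,11,14,15): XOR of data positions = 1⊕1⊕1⊕0⊕1⊕0⊕0 = 0
p4 (pos 4,5,6,7,12,13,14,15): XOR of data positions = 1⊕1⊕1⊕1⊕1⊕0⊕0 = 1
p8 (pos 8,9,10,11,12,13,14,15): XOR of data positions = 0⊕0⊕1⊕1⊕1⊕0⊕0 = 1
Codeword: 101111110011100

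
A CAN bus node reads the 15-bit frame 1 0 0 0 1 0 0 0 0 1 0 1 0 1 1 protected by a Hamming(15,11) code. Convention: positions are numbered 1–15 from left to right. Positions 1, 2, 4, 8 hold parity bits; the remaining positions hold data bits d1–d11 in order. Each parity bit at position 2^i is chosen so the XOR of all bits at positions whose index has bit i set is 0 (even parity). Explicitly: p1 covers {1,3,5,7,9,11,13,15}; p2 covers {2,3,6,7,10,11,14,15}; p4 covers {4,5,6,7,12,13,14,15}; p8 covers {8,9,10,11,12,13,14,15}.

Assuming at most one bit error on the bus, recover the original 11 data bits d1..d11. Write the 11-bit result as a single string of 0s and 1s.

s1 (pos 1,3,5,7,9,11,13,15): 1⊕0⊕1⊕0⊕0⊕0⊕0⊕1 = 1
s2 (pos 2,3,6,7,10,11,14,15): 0⊕0⊕0⊕0⊕1⊕0⊕1⊕1 = 1
s4 (pos 4,5,6,7,12,13,14,15): 0⊕1⊕0⊕0⊕1⊕0⊕1⊕1 = 0
s8 (pos 8,9,10,11,12,13,14,15): 0⊕0⊕1⊕0⊕1⊕0⊕1⊕1 = 0
Syndrome s8…s1 = 0011 → error at position 3.
Flip position 3: 100010000101011 → 101010000101011
Read data bits from positions 3,5,6,7,9,10,11,12,13,14,15: 11000101011

11000101011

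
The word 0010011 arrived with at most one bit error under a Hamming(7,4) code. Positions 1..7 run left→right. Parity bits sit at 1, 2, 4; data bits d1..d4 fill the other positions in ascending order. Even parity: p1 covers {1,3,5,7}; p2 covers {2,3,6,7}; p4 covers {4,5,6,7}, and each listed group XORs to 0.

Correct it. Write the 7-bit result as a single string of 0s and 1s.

s1 (pos 1,3,5,7): 0⊕1⊕0⊕1 = 0
s2 (pos 2,3,6,7): 0⊕1⊕1⊕1 = 1
s4 (pos 4,5,6,7): 0⊕0⊕1⊕1 = 0
Syndrome s4…s1 = 010 → error at position 2.
Flip position 2: 0010011 → 0110011

0110011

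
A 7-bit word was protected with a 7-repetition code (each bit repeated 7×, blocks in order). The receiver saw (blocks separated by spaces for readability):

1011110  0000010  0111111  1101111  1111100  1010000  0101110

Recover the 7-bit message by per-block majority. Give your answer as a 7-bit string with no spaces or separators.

Block 1 (1011110): 5 ones → 1
Block 2 (0000010): 1 one → 0
Block 3 (0111111): 6 ones → 1
Block 4 (1101111): 6 ones → 1
Block 5 (1111100): 5 ones → 1
Block 6 (1010000): 2 ones → 0
Block 7 (0101110): 4 ones → 1

1011101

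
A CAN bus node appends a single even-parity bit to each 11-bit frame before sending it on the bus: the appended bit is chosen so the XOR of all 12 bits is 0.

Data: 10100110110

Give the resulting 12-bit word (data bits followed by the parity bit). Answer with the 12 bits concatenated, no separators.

XOR of the 11 data bits: 1⊕0⊕1⊕0⊕0⊕1⊕1⊕0⊕1⊕1⊕0 = 0
Parity bit = 0 (so all 12 bits XOR to 0).

101001101100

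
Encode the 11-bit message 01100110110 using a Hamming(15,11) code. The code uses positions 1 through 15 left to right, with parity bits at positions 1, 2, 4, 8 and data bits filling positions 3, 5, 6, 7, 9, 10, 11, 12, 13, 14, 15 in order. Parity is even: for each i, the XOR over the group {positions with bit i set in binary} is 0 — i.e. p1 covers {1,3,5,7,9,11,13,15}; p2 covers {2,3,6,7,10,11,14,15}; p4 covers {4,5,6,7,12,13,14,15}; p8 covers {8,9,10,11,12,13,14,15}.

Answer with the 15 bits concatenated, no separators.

100011000110110

Place data at non-parity positions: p1 p2 0 p4 1 1 0 p8 0 1 1 0 1 1 0
p1 (pos 1,3,5,7,9,11,13,15): XOR of data positions = 0⊕1⊕0⊕0⊕1⊕1⊕0 = 1
p2 (pos 2,3,6,7,10,11,14,15): XOR of data positions = 0⊕1⊕0⊕1⊕1⊕1⊕0 = 0
p4 (pos 4,5,6,7,12,13,14,15): XOR of data positions = 1⊕1⊕0⊕0⊕1⊕1⊕0 = 0
p8 (pos 8,9,10,11,12,13,14,15): XOR of data positions = 0⊕1⊕1⊕0⊕1⊕1⊕0 = 0
Codeword: 100011000110110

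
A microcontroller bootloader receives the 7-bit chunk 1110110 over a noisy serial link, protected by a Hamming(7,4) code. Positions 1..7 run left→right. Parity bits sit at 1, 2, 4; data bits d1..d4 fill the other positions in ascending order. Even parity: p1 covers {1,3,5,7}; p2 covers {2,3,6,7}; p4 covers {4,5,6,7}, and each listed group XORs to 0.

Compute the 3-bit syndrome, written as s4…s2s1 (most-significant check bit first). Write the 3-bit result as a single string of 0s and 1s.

s1 (pos 1,3,5,7): 1⊕1⊕1⊕0 = 1
s2 (pos 2,3,6,7): 1⊕1⊕1⊕0 = 1
s4 (pos 4,5,6,7): 0⊕1⊕1⊕0 = 0
Syndrome s4…s1 = 011 → error at position 3.

011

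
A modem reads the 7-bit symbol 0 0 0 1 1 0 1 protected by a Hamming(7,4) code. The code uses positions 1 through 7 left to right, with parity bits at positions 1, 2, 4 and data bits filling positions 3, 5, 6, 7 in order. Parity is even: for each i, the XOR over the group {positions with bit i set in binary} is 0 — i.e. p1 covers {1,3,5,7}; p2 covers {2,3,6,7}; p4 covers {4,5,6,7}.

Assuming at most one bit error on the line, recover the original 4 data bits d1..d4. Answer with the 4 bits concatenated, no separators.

s1 (pos 1,3,5,7): 0⊕0⊕1⊕1 = 0
s2 (pos 2,3,6,7): 0⊕0⊕0⊕1 = 1
s4 (pos 4,5,6,7): 1⊕1⊕0⊕1 = 1
Syndrome s4…s1 = 110 → error at position 6.
Flip position 6: 0001101 → 0001111
Read data bits from positions 3,5,6,7: 0111

0111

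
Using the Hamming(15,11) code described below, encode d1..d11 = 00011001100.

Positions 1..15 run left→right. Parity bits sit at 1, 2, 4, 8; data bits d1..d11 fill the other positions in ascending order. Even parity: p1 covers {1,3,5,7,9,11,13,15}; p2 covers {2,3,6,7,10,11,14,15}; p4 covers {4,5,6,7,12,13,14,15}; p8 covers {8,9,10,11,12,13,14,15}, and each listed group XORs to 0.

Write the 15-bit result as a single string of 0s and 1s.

Place data at non-parity positions: p1 p2 0 p4 0 0 1 p8 1 0 0 1 1 0 0
p1 (pos 1,3,5,7,9,11,13,15): XOR of data positions = 0⊕0⊕1⊕1⊕0⊕1⊕0 = 1
p2 (pos 2,3,6,7,10,11,14,15): XOR of data positions = 0⊕0⊕1⊕0⊕0⊕0⊕0 = 1
p4 (pos 4,5,6,7,12,13,14,15): XOR of data positions = 0⊕0⊕1⊕1⊕1⊕0⊕0 = 1
p8 (pos 8,9,10,11,12,13,14,15): XOR of data positions = 1⊕0⊕0⊕1⊕1⊕0⊕0 = 1
Codeword: 110100111001100

110100111001100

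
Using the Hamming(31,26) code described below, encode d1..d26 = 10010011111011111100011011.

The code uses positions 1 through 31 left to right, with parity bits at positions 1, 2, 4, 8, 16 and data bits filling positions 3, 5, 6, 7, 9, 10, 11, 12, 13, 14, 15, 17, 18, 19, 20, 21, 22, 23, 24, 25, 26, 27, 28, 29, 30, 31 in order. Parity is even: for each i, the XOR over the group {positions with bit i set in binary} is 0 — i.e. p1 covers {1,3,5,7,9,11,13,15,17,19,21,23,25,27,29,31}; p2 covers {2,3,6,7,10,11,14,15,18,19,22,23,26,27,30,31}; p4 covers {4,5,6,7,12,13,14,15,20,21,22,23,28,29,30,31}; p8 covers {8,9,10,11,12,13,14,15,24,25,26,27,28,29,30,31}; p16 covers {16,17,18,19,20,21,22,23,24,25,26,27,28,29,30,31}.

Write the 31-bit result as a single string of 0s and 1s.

0010001100111110011111100011011

Place data at non-parity positions: p1 p2 1 p4 0 0 1 p8 0 0 1 1 1 1 1 p16 0 1 1 1 1 1 1 0 0 0 1 1 0 1 1
p1 (pos 1,3,5,7,9,11,13,15,17,19,21,23,25,27,29,31): XOR of data positions = 1⊕0⊕1⊕0⊕1⊕1⊕1⊕0⊕1⊕1⊕1⊕0⊕1⊕0⊕1 = 0
p2 (pos 2,3,6,7,10,11,14,15,18,19,22,23,26,27,30,31): XOR of data positions = 1⊕0⊕1⊕0⊕1⊕1⊕1⊕1⊕1⊕1⊕1⊕0⊕1⊕1⊕1 = 0
p4 (pos 4,5,6,7,12,13,14,15,20,21,22,23,28,29,30,31): XOR of data positions = 0⊕0⊕1⊕1⊕1⊕1⊕1⊕1⊕1⊕1⊕1⊕1⊕0⊕1⊕1 = 0
p8 (pos 8,9,10,11,12,13,14,15,24,25,26,27,28,29,30,31): XOR of data positions = 0⊕0⊕1⊕1⊕1⊕1⊕1⊕0⊕0⊕0⊕1⊕1⊕0⊕1⊕1 = 1
p16 (pos 16,17,18,19,20,21,22,23,24,25,26,27,28,29,30,31): XOR of data positions = 0⊕1⊕1⊕1⊕1⊕1⊕1⊕0⊕0⊕0⊕1⊕1⊕0⊕1⊕1 = 0
Codeword: 0010001100111110011111100011011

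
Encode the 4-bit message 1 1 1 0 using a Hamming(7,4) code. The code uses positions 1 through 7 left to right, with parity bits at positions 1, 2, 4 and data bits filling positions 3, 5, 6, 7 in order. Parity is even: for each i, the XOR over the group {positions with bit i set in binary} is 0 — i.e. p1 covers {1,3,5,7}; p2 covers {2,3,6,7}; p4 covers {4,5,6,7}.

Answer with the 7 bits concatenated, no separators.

Place data at non-parity positions: p1 p2 1 p4 1 1 0
p1 (pos 1,3,5,7): XOR of data positions = 1⊕1⊕0 = 0
p2 (pos 2,3,6,7): XOR of data positions = 1⊕1⊕0 = 0
p4 (pos 4,5,6,7): XOR of data positions = 1⊕1⊕0 = 0
Codeword: 0010110

0010110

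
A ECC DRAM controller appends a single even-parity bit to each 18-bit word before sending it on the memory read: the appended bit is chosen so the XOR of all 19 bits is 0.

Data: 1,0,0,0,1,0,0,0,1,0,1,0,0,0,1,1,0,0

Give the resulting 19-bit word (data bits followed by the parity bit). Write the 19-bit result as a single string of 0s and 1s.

XOR of the 18 data bits: 1⊕0⊕0⊕0⊕1⊕0⊕0⊕0⊕1⊕0⊕1⊕0⊕0⊕0⊕1⊕1⊕0⊕0 = 0
Parity bit = 0 (so all 19 bits XOR to 0).

1000100010100011000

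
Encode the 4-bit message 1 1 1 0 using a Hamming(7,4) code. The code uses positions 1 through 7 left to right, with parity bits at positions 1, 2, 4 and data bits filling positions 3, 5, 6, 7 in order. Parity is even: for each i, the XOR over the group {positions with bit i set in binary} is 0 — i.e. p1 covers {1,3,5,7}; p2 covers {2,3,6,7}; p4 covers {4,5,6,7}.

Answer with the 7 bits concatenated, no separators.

Place data at non-parity positions: p1 p2 1 p4 1 1 0
p1 (pos 1,3,5,7): XOR of data positions = 1⊕1⊕0 = 0
p2 (pos 2,3,6,7): XOR of data positions = 1⊕1⊕0 = 0
p4 (pos 4,5,6,7): XOR of data positions = 1⊕1⊕0 = 0
Codeword: 0010110

0010110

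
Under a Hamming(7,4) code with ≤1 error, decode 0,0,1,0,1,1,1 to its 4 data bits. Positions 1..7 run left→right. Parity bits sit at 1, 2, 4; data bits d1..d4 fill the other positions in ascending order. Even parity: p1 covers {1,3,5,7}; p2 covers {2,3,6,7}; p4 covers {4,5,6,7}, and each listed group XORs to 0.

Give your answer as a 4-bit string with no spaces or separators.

1110

s1 (pos 1,3,5,7): 0⊕1⊕1⊕1 = 1
s2 (pos 2,3,6,7): 0⊕1⊕1⊕1 = 1
s4 (pos 4,5,6,7): 0⊕1⊕1⊕1 = 1
Syndrome s4…s1 = 111 → error at position 7.
Flip position 7: 0010111 → 0010110
Read data bits from positions 3,5,6,7: 1110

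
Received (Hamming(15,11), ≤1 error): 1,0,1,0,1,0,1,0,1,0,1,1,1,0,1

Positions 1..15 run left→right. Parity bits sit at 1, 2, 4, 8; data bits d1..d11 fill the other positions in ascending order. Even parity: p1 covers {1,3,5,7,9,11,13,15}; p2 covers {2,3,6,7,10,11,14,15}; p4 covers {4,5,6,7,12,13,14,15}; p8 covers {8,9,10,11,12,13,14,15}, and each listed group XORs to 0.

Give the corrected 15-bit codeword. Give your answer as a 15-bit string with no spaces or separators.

101010101010101

s1 (pos 1,3,5,7,9,11,13,15): 1⊕1⊕1⊕1⊕1⊕1⊕1⊕1 = 0
s2 (pos 2,3,6,7,10,11,14,15): 0⊕1⊕0⊕1⊕0⊕1⊕0⊕1 = 0
s4 (pos 4,5,6,7,12,13,14,15): 0⊕1⊕0⊕1⊕1⊕1⊕0⊕1 = 1
s8 (pos 8,9,10,11,12,13,14,15): 0⊕1⊕0⊕1⊕1⊕1⊕0⊕1 = 1
Syndrome s8…s1 = 1100 → error at position 12.
Flip position 12: 101010101011101 → 101010101010101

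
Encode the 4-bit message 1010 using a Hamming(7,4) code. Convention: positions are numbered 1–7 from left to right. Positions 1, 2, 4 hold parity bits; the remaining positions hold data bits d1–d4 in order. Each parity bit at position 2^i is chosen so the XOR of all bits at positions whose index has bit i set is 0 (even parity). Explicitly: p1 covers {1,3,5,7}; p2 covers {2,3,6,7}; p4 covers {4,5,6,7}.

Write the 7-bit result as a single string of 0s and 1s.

Place data at non-parity positions: p1 p2 1 p4 0 1 0
p1 (pos 1,3,5,7): XOR of data positions = 1⊕0⊕0 = 1
p2 (pos 2,3,6,7): XOR of data positions = 1⊕1⊕0 = 0
p4 (pos 4,5,6,7): XOR of data positions = 0⊕1⊕0 = 1
Codeword: 1011010

1011010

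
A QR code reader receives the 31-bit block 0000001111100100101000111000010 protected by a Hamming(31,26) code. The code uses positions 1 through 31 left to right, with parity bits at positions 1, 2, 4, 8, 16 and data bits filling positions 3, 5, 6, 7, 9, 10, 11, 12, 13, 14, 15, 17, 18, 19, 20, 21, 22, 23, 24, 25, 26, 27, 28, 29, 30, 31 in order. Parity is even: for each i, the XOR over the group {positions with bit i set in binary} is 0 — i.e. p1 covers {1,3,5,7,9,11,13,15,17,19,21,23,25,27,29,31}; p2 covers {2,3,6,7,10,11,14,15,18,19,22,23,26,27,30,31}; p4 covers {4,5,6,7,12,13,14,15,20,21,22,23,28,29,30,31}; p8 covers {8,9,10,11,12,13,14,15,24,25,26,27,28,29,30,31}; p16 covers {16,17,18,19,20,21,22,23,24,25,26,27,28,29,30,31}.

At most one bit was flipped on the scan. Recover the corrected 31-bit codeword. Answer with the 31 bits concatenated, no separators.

0010001111100100101000111000010

s1 (pos 1,3,5,7,9,11,13,15,17,19,21,23,25,27,29,31): 0⊕0⊕0⊕1⊕1⊕1⊕0⊕0⊕1⊕1⊕0⊕1⊕1⊕0⊕0⊕0 = 1
s2 (pos 2,3,6,7,10,11,14,15,18,19,22,23,26,27,30,31): 0⊕0⊕0⊕1⊕1⊕1⊕1⊕0⊕0⊕1⊕0⊕1⊕0⊕0⊕1⊕0 = 1
s4 (pos 4,5,6,7,12,13,14,15,20,21,22,23,28,29,30,31): 0⊕0⊕0⊕1⊕0⊕0⊕1⊕0⊕0⊕0⊕0⊕1⊕0⊕0⊕1⊕0 = 0
s8 (pos 8,9,10,11,12,13,14,15,24,25,26,27,28,29,30,31): 1⊕1⊕1⊕1⊕0⊕0⊕1⊕0⊕1⊕1⊕0⊕0⊕0⊕0⊕1⊕0 = 0
s16 (pos 16,17,18,19,20,21,22,23,24,25,26,27,28,29,30,31): 0⊕1⊕0⊕1⊕0⊕0⊕0⊕1⊕1⊕1⊕0⊕0⊕0⊕0⊕1⊕0 = 0
Syndrome s16…s1 = 00011 → error at position 3.
Flip position 3: 0000001111100100101000111000010 → 0010001111100100101000111000010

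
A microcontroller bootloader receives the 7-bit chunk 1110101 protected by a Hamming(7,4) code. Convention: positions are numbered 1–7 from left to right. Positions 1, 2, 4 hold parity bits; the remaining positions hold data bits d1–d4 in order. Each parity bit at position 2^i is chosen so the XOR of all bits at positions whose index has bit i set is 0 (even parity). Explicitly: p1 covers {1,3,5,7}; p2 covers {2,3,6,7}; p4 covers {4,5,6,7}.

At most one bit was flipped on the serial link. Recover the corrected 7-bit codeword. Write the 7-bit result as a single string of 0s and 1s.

s1 (pos 1,3,5,7): 1⊕1⊕1⊕1 = 0
s2 (pos 2,3,6,7): 1⊕1⊕0⊕1 = 1
s4 (pos 4,5,6,7): 0⊕1⊕0⊕1 = 0
Syndrome s4…s1 = 010 → error at position 2.
Flip position 2: 1110101 → 1010101

1010101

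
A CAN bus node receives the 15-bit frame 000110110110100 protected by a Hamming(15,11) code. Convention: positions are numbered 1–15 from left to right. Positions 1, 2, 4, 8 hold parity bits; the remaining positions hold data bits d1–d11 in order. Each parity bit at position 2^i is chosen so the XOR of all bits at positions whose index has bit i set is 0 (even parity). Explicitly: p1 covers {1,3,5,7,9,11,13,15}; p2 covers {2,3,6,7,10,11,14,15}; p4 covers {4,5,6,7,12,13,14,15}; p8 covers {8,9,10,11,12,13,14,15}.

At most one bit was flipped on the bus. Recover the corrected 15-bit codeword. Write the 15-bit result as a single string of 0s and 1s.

s1 (pos 1,3,5,7,9,11,13,15): 0⊕0⊕1⊕1⊕0⊕1⊕1⊕0 = 0
s2 (pos 2,3,6,7,10,11,14,15): 0⊕0⊕0⊕1⊕1⊕1⊕0⊕0 = 1
s4 (pos 4,5,6,7,12,13,14,15): 1⊕1⊕0⊕1⊕0⊕1⊕0⊕0 = 0
s8 (pos 8,9,10,11,12,13,14,15): 1⊕0⊕1⊕1⊕0⊕1⊕0⊕0 = 0
Syndrome s8…s1 = 0010 → error at position 2.
Flip position 2: 000110110110100 → 010110110110100

010110110110100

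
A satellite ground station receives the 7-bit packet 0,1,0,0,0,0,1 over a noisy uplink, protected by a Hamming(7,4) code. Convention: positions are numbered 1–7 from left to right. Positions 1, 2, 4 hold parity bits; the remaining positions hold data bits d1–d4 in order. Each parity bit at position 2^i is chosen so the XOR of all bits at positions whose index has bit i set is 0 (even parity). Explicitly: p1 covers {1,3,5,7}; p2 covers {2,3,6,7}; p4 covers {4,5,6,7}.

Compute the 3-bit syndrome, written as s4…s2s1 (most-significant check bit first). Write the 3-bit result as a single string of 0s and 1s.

s1 (pos 1,3,5,7): 0⊕0⊕0⊕1 = 1
s2 (pos 2,3,6,7): 1⊕0⊕0⊕1 = 0
s4 (pos 4,5,6,7): 0⊕0⊕0⊕1 = 1
Syndrome s4…s1 = 101 → error at position 5.

101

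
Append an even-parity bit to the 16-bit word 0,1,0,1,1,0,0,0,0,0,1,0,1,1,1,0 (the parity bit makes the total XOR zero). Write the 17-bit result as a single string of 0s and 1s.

XOR of the 16 data bits: 0⊕1⊕0⊕1⊕1⊕0⊕0⊕0⊕0⊕0⊕1⊕0⊕1⊕1⊕1⊕0 = 1
Parity bit = 1 (so all 17 bits XOR to 0).

01011000001011101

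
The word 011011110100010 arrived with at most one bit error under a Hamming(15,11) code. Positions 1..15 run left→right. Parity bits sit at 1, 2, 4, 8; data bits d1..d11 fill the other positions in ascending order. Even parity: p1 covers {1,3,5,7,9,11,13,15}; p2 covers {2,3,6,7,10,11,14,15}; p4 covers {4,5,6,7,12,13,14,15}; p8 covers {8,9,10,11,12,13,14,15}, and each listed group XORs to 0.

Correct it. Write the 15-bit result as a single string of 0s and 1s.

011011111100010

s1 (pos 1,3,5,7,9,11,13,15): 0⊕1⊕1⊕1⊕0⊕0⊕0⊕0 = 1
s2 (pos 2,3,6,7,10,11,14,15): 1⊕1⊕1⊕1⊕1⊕0⊕1⊕0 = 0
s4 (pos 4,5,6,7,12,13,14,15): 0⊕1⊕1⊕1⊕0⊕0⊕1⊕0 = 0
s8 (pos 8,9,10,11,12,13,14,15): 1⊕0⊕1⊕0⊕0⊕0⊕1⊕0 = 1
Syndrome s8…s1 = 1001 → error at position 9.
Flip position 9: 011011110100010 → 011011111100010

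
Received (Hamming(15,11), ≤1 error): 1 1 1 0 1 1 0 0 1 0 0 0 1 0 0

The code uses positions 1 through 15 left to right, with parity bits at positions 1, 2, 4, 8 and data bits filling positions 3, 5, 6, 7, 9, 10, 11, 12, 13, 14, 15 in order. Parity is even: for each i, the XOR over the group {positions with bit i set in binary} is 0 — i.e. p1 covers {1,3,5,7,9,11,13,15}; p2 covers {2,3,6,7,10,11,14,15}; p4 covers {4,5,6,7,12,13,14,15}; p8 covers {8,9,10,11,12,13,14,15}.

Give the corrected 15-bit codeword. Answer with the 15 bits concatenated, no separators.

111011101000100

s1 (pos 1,3,5,7,9,11,13,15): 1⊕1⊕1⊕0⊕1⊕0⊕1⊕0 = 1
s2 (pos 2,3,6,7,10,11,14,15): 1⊕1⊕1⊕0⊕0⊕0⊕0⊕0 = 1
s4 (pos 4,5,6,7,12,13,14,15): 0⊕1⊕1⊕0⊕0⊕1⊕0⊕0 = 1
s8 (pos 8,9,10,11,12,13,14,15): 0⊕1⊕0⊕0⊕0⊕1⊕0⊕0 = 0
Syndrome s8…s1 = 0111 → error at position 7.
Flip position 7: 111011001000100 → 111011101000100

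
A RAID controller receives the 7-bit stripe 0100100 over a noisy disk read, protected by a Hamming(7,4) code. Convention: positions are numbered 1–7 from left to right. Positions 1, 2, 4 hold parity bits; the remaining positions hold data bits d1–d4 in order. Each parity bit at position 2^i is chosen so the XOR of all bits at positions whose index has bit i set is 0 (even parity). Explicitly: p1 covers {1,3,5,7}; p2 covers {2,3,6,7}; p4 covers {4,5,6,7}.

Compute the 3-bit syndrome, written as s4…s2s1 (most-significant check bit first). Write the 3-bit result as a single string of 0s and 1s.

s1 (pos 1,3,5,7): 0⊕0⊕1⊕0 = 1
s2 (pos 2,3,6,7): 1⊕0⊕0⊕0 = 1
s4 (pos 4,5,6,7): 0⊕1⊕0⊕0 = 1
Syndrome s4…s1 = 111 → error at position 7.

111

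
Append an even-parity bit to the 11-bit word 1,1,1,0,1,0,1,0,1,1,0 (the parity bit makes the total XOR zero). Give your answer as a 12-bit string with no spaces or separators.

XOR of the 11 data bits: 1⊕1⊕1⊕0⊕1⊕0⊕1⊕0⊕1⊕1⊕0 = 1
Parity bit = 1 (so all 12 bits XOR to 0).

111010101101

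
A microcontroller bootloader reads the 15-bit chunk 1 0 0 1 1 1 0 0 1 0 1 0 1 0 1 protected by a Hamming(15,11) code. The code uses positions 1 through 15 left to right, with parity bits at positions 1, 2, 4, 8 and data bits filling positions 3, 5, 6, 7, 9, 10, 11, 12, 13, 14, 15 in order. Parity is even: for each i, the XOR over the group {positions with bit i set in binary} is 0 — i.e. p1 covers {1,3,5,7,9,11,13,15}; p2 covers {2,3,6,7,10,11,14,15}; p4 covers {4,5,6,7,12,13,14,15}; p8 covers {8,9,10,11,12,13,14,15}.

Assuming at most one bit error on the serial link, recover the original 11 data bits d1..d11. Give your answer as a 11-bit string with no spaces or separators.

s1 (pos 1,3,5,7,9,11,13,15): 1⊕0⊕1⊕0⊕1⊕1⊕1⊕1 = 0
s2 (pos 2,3,6,7,10,11,14,15): 0⊕0⊕1⊕0⊕0⊕1⊕0⊕1 = 1
s4 (pos 4,5,6,7,12,13,14,15): 1⊕1⊕1⊕0⊕0⊕1⊕0⊕1 = 1
s8 (pos 8,9,10,11,12,13,14,15): 0⊕1⊕0⊕1⊕0⊕1⊕0⊕1 = 0
Syndrome s8…s1 = 0110 → error at position 6.
Flip position 6: 100111001010101 → 100110001010101
Read data bits from positions 3,5,6,7,9,10,11,12,13,14,15: 01001010101

01001010101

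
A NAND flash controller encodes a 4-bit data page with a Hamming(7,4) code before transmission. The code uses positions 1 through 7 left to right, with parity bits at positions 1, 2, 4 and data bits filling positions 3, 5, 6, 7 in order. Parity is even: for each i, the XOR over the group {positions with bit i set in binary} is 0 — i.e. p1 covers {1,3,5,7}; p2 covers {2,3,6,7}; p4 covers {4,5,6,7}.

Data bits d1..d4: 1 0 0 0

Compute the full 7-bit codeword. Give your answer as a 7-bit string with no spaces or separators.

Place data at non-parity positions: p1 p2 1 p4 0 0 0
p1 (pos 1,3,5,7): XOR of data positions = 1⊕0⊕0 = 1
p2 (pos 2,3,6,7): XOR of data positions = 1⊕0⊕0 = 1
p4 (pos 4,5,6,7): XOR of data positions = 0⊕0⊕0 = 0
Codeword: 1110000

1110000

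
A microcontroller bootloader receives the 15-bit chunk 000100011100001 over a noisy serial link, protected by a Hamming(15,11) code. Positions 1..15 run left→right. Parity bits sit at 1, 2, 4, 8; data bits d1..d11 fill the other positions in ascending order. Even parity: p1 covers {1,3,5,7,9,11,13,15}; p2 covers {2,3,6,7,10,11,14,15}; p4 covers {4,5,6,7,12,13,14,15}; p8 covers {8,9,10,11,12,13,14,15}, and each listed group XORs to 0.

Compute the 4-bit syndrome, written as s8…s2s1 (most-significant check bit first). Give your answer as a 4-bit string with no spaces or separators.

0000

s1 (pos 1,3,5,7,9,11,13,15): 0⊕0⊕0⊕0⊕1⊕0⊕0⊕1 = 0
s2 (pos 2,3,6,7,10,11,14,15): 0⊕0⊕0⊕0⊕1⊕0⊕0⊕1 = 0
s4 (pos 4,5,6,7,12,13,14,15): 1⊕0⊕0⊕0⊕0⊕0⊕0⊕1 = 0
s8 (pos 8,9,10,11,12,13,14,15): 1⊕1⊕1⊕0⊕0⊕0⊕0⊕1 = 0
Syndrome s8…s1 = 0000 → no error.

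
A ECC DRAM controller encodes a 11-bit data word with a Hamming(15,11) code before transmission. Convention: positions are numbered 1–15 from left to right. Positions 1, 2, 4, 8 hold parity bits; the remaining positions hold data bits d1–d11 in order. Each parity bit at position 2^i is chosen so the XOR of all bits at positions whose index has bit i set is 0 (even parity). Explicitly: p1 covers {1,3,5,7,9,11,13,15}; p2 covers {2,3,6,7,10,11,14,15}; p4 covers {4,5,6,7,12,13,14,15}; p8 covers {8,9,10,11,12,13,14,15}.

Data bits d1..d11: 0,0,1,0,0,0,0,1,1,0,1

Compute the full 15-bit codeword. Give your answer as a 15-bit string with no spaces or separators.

000001010001101

Place data at non-parity positions: p1 p2 0 p4 0 1 0 p8 0 0 0 1 1 0 1
p1 (pos 1,3,5,7,9,11,13,15): XOR of data positions = 0⊕0⊕0⊕0⊕0⊕1⊕1 = 0
p2 (pos 2,3,6,7,10,11,14,15): XOR of data positions = 0⊕1⊕0⊕0⊕0⊕0⊕1 = 0
p4 (pos 4,5,6,7,12,13,14,15): XOR of data positions = 0⊕1⊕0⊕1⊕1⊕0⊕1 = 0
p8 (pos 8,9,10,11,12,13,14,15): XOR of data positions = 0⊕0⊕0⊕1⊕1⊕0⊕1 = 1
Codeword: 000001010001101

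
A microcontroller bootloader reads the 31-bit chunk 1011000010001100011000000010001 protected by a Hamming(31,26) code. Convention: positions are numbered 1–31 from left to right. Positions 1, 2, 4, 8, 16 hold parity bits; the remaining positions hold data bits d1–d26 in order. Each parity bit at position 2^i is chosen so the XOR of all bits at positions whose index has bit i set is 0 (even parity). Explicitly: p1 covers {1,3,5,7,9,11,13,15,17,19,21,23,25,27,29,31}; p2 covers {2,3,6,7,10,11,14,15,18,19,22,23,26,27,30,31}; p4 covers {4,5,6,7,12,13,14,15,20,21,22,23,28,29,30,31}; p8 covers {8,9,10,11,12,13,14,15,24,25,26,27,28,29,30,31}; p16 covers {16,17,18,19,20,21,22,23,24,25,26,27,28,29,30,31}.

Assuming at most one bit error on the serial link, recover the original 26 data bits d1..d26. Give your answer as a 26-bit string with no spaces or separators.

s1 (pos 1,3,5,7,9,11,13,15,17,19,21,23,25,27,29,31): 1⊕1⊕0⊕0⊕1⊕0⊕1⊕0⊕0⊕1⊕0⊕0⊕0⊕1⊕0⊕1 = 1
s2 (pos 2,3,6,7,10,11,14,15,18,19,22,23,26,27,30,31): 0⊕1⊕0⊕0⊕0⊕0⊕1⊕0⊕1⊕1⊕0⊕0⊕0⊕1⊕0⊕1 = 0
s4 (pos 4,5,6,7,12,13,14,15,20,21,22,23,28,29,30,31): 1⊕0⊕0⊕0⊕0⊕1⊕1⊕0⊕0⊕0⊕0⊕0⊕0⊕0⊕0⊕1 = 0
s8 (pos 8,9,10,11,12,13,14,15,24,25,26,27,28,29,30,31): 0⊕1⊕0⊕0⊕0⊕1⊕1⊕0⊕0⊕0⊕0⊕1⊕0⊕0⊕0⊕1 = 1
s16 (pos 16,17,18,19,20,21,22,23,24,25,26,27,28,29,30,31): 0⊕0⊕1⊕1⊕0⊕0⊕0⊕0⊕0⊕0⊕0⊕1⊕0⊕0⊕0⊕1 = 0
Syndrome s16…s1 = 01001 → error at position 9.
Flip position 9: 1011000010001100011000000010001 → 1011000000001100011000000010001
Read data bits from positions 3,5,6,7,9,10,11,12,13,14,15,17,18,19,20,21,22,23,24,25,26,27,28,29,30,31: 10000000110011000000010001

10000000110011000000010001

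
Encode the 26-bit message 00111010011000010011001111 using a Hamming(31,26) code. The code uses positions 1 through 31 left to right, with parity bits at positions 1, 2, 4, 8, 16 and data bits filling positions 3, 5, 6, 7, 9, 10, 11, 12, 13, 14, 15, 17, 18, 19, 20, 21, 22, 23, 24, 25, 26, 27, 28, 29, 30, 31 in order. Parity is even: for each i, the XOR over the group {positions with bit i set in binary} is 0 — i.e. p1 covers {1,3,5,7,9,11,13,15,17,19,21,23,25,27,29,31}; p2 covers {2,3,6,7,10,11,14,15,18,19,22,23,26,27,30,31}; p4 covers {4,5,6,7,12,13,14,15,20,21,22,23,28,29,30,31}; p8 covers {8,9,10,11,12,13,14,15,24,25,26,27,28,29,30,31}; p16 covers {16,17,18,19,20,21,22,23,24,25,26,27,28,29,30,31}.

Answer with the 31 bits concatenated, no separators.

0101011010100111000010011001111

Place data at non-parity positions: p1 p2 0 p4 0 1 1 p8 1 0 1 0 0 1 1 p16 0 0 0 0 1 0 0 1 1 0 0 1 1 1 1
p1 (pos 1,3,5,7,9,11,13,15,17,19,21,23,25,27,29,31): XOR of data positions = 0⊕0⊕1⊕1⊕1⊕0⊕1⊕0⊕0⊕1⊕0⊕1⊕0⊕1⊕1 = 0
p2 (pos 2,3,6,7,10,11,14,15,18,19,22,23,26,27,30,31): XOR of data positions = 0⊕1⊕1⊕0⊕1⊕1⊕1⊕0⊕0⊕0⊕0⊕0⊕0⊕1⊕1 = 1
p4 (pos 4,5,6,7,12,13,14,15,20,21,22,23,28,29,30,31): XOR of data positions = 0⊕1⊕1⊕0⊕0⊕1⊕1⊕0⊕1⊕0⊕0⊕1⊕1⊕1⊕1 = 1
p8 (pos 8,9,10,11,12,13,14,15,24,25,26,27,28,29,30,31): XOR of data positions = 1⊕0⊕1⊕0⊕0⊕1⊕1⊕1⊕1⊕0⊕0⊕1⊕1⊕1⊕1 = 0
p16 (pos 16,17,18,19,20,21,22,23,24,25,26,27,28,29,30,31): XOR of data positions = 0⊕0⊕0⊕0⊕1⊕0⊕0⊕1⊕1⊕0⊕0⊕1⊕1⊕1⊕1 = 1
Codeword: 0101011010100111000010011001111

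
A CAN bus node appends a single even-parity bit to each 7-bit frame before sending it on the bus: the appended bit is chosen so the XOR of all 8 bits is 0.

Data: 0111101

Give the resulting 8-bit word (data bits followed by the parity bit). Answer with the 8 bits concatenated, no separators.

XOR of the 7 data bits: 0⊕1⊕1⊕1⊕1⊕0⊕1 = 1
Parity bit = 1 (so all 8 bits XOR to 0).

01111011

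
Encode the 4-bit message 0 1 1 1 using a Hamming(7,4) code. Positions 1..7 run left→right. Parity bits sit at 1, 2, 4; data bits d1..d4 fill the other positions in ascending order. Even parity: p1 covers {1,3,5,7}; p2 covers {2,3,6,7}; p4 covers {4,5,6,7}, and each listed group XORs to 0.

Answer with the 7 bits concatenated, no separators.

0001111

Place data at non-parity positions: p1 p2 0 p4 1 1 1
p1 (pos 1,3,5,7): XOR of data positions = 0⊕1⊕1 = 0
p2 (pos 2,3,6,7): XOR of data positions = 0⊕1⊕1 = 0
p4 (pos 4,5,6,7): XOR of data positions = 1⊕1⊕1 = 1
Codeword: 0001111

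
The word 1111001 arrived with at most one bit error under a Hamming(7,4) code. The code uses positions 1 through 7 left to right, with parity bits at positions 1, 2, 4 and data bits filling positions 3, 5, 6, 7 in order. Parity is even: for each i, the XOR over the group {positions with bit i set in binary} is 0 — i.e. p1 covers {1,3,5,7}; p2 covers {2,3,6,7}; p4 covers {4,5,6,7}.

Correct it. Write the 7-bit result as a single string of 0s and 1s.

s1 (pos 1,3,5,7): 1⊕1⊕0⊕1 = 1
s2 (pos 2,3,6,7): 1⊕1⊕0⊕1 = 1
s4 (pos 4,5,6,7): 1⊕0⊕0⊕1 = 0
Syndrome s4…s1 = 011 → error at position 3.
Flip position 3: 1111001 → 1101001

1101001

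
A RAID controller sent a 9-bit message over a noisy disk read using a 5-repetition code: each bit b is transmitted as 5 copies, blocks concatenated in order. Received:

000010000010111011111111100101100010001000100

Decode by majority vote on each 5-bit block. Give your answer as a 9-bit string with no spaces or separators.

Block 1 (00001): 1 one → 0
Block 2 (00000): 0 ones → 0
Block 3 (10111): 4 ones → 1
Block 4 (01111): 4 ones → 1
Block 5 (11111): 5 ones → 1
Block 6 (00101): 2 ones → 0
Block 7 (10001): 2 ones → 0
Block 8 (00010): 1 one → 0
Block 9 (00100): 1 one → 0

001110000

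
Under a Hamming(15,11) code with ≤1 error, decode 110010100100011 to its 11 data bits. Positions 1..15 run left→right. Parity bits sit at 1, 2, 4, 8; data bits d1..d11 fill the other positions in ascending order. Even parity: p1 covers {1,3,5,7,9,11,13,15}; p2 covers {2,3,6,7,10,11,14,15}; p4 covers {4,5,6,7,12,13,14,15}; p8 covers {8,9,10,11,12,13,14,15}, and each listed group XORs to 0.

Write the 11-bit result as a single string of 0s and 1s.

s1 (pos 1,3,5,7,9,11,13,15): 1⊕0⊕1⊕1⊕0⊕0⊕0⊕1 = 0
s2 (pos 2,3,6,7,10,11,14,15): 1⊕0⊕0⊕1⊕1⊕0⊕1⊕1 = 1
s4 (pos 4,5,6,7,12,13,14,15): 0⊕1⊕0⊕1⊕0⊕0⊕1⊕1 = 0
s8 (pos 8,9,10,11,12,13,14,15): 0⊕0⊕1⊕0⊕0⊕0⊕1⊕1 = 1
Syndrome s8…s1 = 1010 → error at position 10.
Flip position 10: 110010100100011 → 110010100000011
Read data bits from positions 3,5,6,7,9,10,11,12,13,14,15: 01010000011

01010000011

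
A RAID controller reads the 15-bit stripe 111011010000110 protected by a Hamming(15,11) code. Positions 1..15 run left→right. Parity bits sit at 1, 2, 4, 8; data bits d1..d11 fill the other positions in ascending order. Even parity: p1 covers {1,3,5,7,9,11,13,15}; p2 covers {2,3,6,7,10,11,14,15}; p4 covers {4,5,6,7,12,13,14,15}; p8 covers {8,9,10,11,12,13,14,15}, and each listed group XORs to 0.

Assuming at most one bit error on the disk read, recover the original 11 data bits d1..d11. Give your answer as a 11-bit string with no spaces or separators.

s1 (pos 1,3,5,7,9,11,13,15): 1⊕1⊕1⊕0⊕0⊕0⊕1⊕0 = 0
s2 (pos 2,3,6,7,10,11,14,15): 1⊕1⊕1⊕0⊕0⊕0⊕1⊕0 = 0
s4 (pos 4,5,6,7,12,13,14,15): 0⊕1⊕1⊕0⊕0⊕1⊕1⊕0 = 0
s8 (pos 8,9,10,11,12,13,14,15): 1⊕0⊕0⊕0⊕0⊕1⊕1⊕0 = 1
Syndrome s8…s1 = 1000 → error at position 8.
Flip position 8: 111011010000110 → 111011000000110
Read data bits from positions 3,5,6,7,9,10,11,12,13,14,15: 11100000110

11100000110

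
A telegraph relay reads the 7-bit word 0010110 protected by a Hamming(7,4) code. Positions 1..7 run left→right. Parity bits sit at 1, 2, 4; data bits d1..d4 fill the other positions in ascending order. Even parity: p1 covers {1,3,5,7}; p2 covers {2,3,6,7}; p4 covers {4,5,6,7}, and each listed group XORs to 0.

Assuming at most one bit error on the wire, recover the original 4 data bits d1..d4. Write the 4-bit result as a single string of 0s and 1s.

1110

s1 (pos 1,3,5,7): 0⊕1⊕1⊕0 = 0
s2 (pos 2,3,6,7): 0⊕1⊕1⊕0 = 0
s4 (pos 4,5,6,7): 0⊕1⊕1⊕0 = 0
Syndrome s4…s1 = 000 → no error.
Read data bits from positions 3,5,6,7: 1110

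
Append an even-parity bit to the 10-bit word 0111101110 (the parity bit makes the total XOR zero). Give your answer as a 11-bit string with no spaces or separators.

01111011101

XOR of the 10 data bits: 0⊕1⊕1⊕1⊕1⊕0⊕1⊕1⊕1⊕0 = 1
Parity bit = 1 (so all 11 bits XOR to 0).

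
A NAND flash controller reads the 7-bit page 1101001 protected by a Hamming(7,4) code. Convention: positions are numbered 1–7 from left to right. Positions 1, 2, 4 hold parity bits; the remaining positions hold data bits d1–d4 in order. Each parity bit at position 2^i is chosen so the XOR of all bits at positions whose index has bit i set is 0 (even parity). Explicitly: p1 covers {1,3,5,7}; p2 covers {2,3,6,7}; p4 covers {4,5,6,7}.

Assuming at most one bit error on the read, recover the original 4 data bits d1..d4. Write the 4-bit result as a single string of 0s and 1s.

0001

s1 (pos 1,3,5,7): 1⊕0⊕0⊕1 = 0
s2 (pos 2,3,6,7): 1⊕0⊕0⊕1 = 0
s4 (pos 4,5,6,7): 1⊕0⊕0⊕1 = 0
Syndrome s4…s1 = 000 → no error.
Read data bits from positions 3,5,6,7: 0001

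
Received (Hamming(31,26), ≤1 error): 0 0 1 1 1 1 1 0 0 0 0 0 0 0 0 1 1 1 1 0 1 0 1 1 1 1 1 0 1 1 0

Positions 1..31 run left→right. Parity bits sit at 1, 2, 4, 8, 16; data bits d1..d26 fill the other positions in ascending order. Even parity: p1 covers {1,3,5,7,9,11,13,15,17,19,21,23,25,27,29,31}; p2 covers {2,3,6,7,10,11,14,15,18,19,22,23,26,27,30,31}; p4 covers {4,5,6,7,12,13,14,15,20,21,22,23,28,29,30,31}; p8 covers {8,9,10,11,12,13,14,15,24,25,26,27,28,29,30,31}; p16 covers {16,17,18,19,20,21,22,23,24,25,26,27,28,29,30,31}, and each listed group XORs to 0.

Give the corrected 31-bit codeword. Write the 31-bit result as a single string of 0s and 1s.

0111111000000001111010111110110

s1 (pos 1,3,5,7,9,11,13,15,17,19,21,23,25,27,29,31): 0⊕1⊕1⊕1⊕0⊕0⊕0⊕0⊕1⊕1⊕1⊕1⊕1⊕1⊕1⊕0 = 0
s2 (pos 2,3,6,7,10,11,14,15,18,19,22,23,26,27,30,31): 0⊕1⊕1⊕1⊕0⊕0⊕0⊕0⊕1⊕1⊕0⊕1⊕1⊕1⊕1⊕0 = 1
s4 (pos 4,5,6,7,12,13,14,15,20,21,22,23,28,29,30,31): 1⊕1⊕1⊕1⊕0⊕0⊕0⊕0⊕0⊕1⊕0⊕1⊕0⊕1⊕1⊕0 = 0
s8 (pos 8,9,10,11,12,13,14,15,24,25,26,27,28,29,30,31): 0⊕0⊕0⊕0⊕0⊕0⊕0⊕0⊕1⊕1⊕1⊕1⊕0⊕1⊕1⊕0 = 0
s16 (pos 16,17,18,19,20,21,22,23,24,25,26,27,28,29,30,31): 1⊕1⊕1⊕1⊕0⊕1⊕0⊕1⊕1⊕1⊕1⊕1⊕0⊕1⊕1⊕0 = 0
Syndrome s16…s1 = 00010 → error at position 2.
Flip position 2: 0011111000000001111010111110110 → 0111111000000001111010111110110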